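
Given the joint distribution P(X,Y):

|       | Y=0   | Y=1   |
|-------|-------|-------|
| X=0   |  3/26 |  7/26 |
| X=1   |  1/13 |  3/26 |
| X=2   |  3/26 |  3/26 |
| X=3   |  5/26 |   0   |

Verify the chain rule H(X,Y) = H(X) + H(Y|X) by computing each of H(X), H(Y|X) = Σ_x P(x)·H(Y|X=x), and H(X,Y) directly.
H(X) = 1.9332 bits, H(Y|X) = 0.7564 bits, H(X,Y) = 2.6896 bits

Marginal of X (row sums):
  P(X=0) = 3/26 + 7/26 = 5/13
  P(X=1) = 1/13 + 3/26 = 5/26
  P(X=2) = 3/26 + 3/26 = 3/13
  P(X=3) = 5/26 + 0 = 5/26
H(X) = -[(5/13)·log₂(5/13) + (5/26)·log₂(5/26) + (3/13)·log₂(3/13) + (5/26)·log₂(5/26)]
  = 0.530197 + 0.457406 + 0.488187 + 0.457406 = 1.9332 bits

H(Y|X) = Σ_x P(x)·H(Y|X=x):
  X=0: P(X=0) = 5/13, P(Y|X=0) = (3/10, 7/10) → H(Y|X=0) = 0.881291
  X=1: P(X=1) = 5/26, P(Y|X=1) = (2/5, 3/5) → H(Y|X=1) = 0.970951
  X=2: P(X=2) = 3/13, P(Y|X=2) = (1/2, 1/2) → H(Y|X=2) = 1.000000
  X=3: P(X=3) = 5/26, P(Y|X=3) = (1, 0) → H(Y|X=3) = 0.000000
H(Y|X) = (5/13)·0.881291 + (5/26)·0.970951 + (3/13)·1.000000 + (5/26)·0.000000 = 0.7564 bits

H(X,Y) = -Σ_{x,y} P(x,y) log₂ P(x,y). Per-cell terms -P(x,y)·log₂P(x,y):
  X=0: 0.359478, 0.509677
  X=1: 0.284649, 0.359478
  X=2: 0.359478, 0.359478
  X=3: 0.457406, 0.000000
  (cells with P = 0 contribute 0)
Sum of the 8 terms: H(X,Y) = 2.6896 bits

Chain rule check:
  H(X) + H(Y|X) = 1.9332 + 0.7564 = 2.6896 bits
  H(X,Y) = 2.6896 bits
✓ Chain rule verified.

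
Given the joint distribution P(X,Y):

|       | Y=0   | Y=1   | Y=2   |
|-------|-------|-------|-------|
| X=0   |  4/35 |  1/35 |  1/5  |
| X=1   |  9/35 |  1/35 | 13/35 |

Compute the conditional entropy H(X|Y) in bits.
0.9217 bits

H(X|Y) = H(X,Y) - H(Y)

H(X,Y) = -Σ_{x,y} P(x,y) log₂ P(x,y). Per-cell terms -P(x,y)·log₂P(x,y):
  X=0: 0.3576, 0.1466, 0.4644
  X=1: 0.5038, 0.1466, 0.5307
Sum of the 6 terms: H(X,Y) = 2.1497 bits

Marginal of Y (column sums):
  P(Y=0) = 4/35 + 9/35 = 13/35
  P(Y=1) = 1/35 + 1/35 = 2/35
  P(Y=2) = 1/5 + 13/35 = 4/7
H(Y) = -[(13/35)·log₂(13/35) + (2/35)·log₂(2/35) + (4/7)·log₂(4/7)]
  = 0.5307 + 0.2360 + 0.4613 = 1.2280 bits

H(X|Y) = H(X,Y) - H(Y) = 2.1497 - 1.2280 = 0.9217 bits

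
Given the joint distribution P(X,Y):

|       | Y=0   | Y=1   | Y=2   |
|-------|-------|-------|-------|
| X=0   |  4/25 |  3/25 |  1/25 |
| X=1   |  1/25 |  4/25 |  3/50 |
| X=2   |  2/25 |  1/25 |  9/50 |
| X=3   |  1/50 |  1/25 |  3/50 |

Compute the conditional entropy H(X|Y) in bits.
1.7120 bits

H(X|Y) = H(X,Y) - H(Y)

H(X,Y) = -Σ_{x,y} P(x,y) log₂ P(x,y). Per-cell terms -P(x,y)·log₂P(x,y):
  X=0: 0.42302, 0.36707, 0.18575
  X=1: 0.18575, 0.42302, 0.24353
  X=2: 0.29151, 0.18575, 0.44531
  X=3: 0.11288, 0.18575, 0.24353
Sum of the 12 terms: H(X,Y) = 3.2929 bits

Marginal of Y (column sums):
  P(Y=0) = 4/25 + 1/25 + 2/25 + 1/50 = 3/10
  P(Y=1) = 3/25 + 4/25 + 1/25 + 1/25 = 9/25
  P(Y=2) = 1/25 + 3/50 + 9/50 + 3/50 = 17/50
H(Y) = -[(3/10)·log₂(3/10) + (9/25)·log₂(9/25) + (17/50)·log₂(17/50)]
  = 0.52109 + 0.53062 + 0.52917 = 1.5809 bits

H(X|Y) = H(X,Y) - H(Y) = 3.2929 - 1.5809 = 1.7120 bits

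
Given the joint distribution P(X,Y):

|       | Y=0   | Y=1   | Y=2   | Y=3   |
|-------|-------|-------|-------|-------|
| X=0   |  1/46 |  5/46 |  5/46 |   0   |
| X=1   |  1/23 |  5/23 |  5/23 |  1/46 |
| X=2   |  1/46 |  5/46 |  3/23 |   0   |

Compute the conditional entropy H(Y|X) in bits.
1.4421 bits

H(Y|X) = H(X,Y) - H(X)

H(X,Y) = -Σ_{x,y} P(x,y) log₂ P(x,y). Per-cell terms -P(x,y)·log₂P(x,y):
  X=0: 0.120077, 0.348004, 0.348004, 0.000000
  X=1: 0.196677, 0.478616, 0.478616, 0.120077
  X=2: 0.120077, 0.348004, 0.383296, 0.000000
  (cells with P = 0 contribute 0)
Sum of the 12 terms: H(X,Y) = 2.94145 bits

Marginal of X (row sums):
  P(X=0) = 1/46 + 5/46 + 5/46 + 0 = 11/46
  P(X=1) = 1/23 + 5/23 + 5/23 + 1/46 = 1/2
  P(X=2) = 1/46 + 5/46 + 3/23 + 0 = 6/23
H(X) = -[(11/46)·log₂(11/46) + (1/2)·log₂(1/2) + (6/23)·log₂(6/23)]
  = 0.493596 + 0.500000 + 0.505722 = 1.49932 bits

H(Y|X) = H(X,Y) - H(X) = 2.94145 - 1.49932 = 1.4421 bits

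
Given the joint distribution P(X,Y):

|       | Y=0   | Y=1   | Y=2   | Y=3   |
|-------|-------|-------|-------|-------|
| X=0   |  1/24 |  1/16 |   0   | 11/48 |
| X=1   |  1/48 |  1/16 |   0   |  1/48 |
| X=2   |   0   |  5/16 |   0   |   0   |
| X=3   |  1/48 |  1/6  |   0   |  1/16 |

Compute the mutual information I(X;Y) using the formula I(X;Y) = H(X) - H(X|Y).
0.4226 bits

I(X;Y) = H(X) - H(X|Y)

Marginal of X (row sums):
  P(X=0) = 1/24 + 1/16 + 0 + 11/48 = 1/3
  P(X=1) = 1/48 + 1/16 + 0 + 1/48 = 5/48
  P(X=2) = 0 + 5/16 + 0 + 0 = 5/16
  P(X=3) = 1/48 + 1/6 + 0 + 1/16 = 1/4
H(X) = -[(1/3)·log₂(1/3) + (5/48)·log₂(5/48) + (5/16)·log₂(5/16) + (1/4)·log₂(1/4)]
  = 0.5283208 + 0.3398994 + 0.5243975 + 0.5000000 = 1.892618 bits

Marginal of Y (column sums):
  P(Y=0) = 1/24 + 1/48 + 0 + 1/48 = 1/12
  P(Y=1) = 1/16 + 1/16 + 5/16 + 1/6 = 29/48
  P(Y=2) = 0 + 0 + 0 + 0 = 0
  P(Y=3) = 11/48 + 1/48 + 0 + 1/16 = 5/16
H(X|Y) = Σ_y P(y)·H(X|Y=y):
  Y=0: P(Y=0) = 1/12, P(X|Y=0) = (1/2, 1/4, 0, 1/4) → H(X|Y=0) = 1.5000000
  Y=1: P(Y=1) = 29/48, P(X|Y=1) = (3/29, 3/29, 15/29, 8/29) → H(X|Y=1) = 1.6816660
  Y=2: P(Y=2) = 0 → contributes 0
  Y=3: P(Y=3) = 5/16, P(X|Y=3) = (11/15, 1/15, 0, 1/5) → H(X|Y=3) = 1.0529816
H(X|Y) = (1/12)·1.5000000 + (29/48)·1.6816660 + (5/16)·1.0529816 = 1.470063 bits

I(X;Y) = H(X) - H(X|Y) = 1.892618 - 1.470063 = 0.4226 bits

Cross-check via I(X;Y) = H(X) + H(Y) - H(X,Y): computing H(Y) from the column sums and H(X,Y) from the 16 cells in the same way gives H(Y) = 1.262362 bits and H(X,Y) = 2.732426 bits, so
I(X;Y) = 1.892618 + 1.262362 - 2.732426 = 0.4226 bits ✓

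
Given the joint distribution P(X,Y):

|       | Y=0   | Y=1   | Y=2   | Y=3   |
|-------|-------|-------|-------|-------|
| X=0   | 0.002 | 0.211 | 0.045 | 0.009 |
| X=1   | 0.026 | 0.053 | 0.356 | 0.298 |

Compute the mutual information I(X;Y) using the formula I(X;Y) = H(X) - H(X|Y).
0.3740 bits

I(X;Y) = H(X) - H(X|Y)

Marginal of X (row sums):
  P(X=0) = 0.002 + 0.211 + 0.045 + 0.009 = 0.267
  P(X=1) = 0.026 + 0.053 + 0.356 + 0.298 = 0.733
H(X) = -[0.267·log₂(0.267) + 0.733·log₂(0.733)]
  = 0.50866 + 0.32847 = 0.8371 bits

Marginal of Y (column sums):
  P(Y=0) = 0.002 + 0.026 = 0.028
  P(Y=1) = 0.211 + 0.053 = 0.264
  P(Y=2) = 0.045 + 0.356 = 0.401
  P(Y=3) = 0.009 + 0.298 = 0.307
H(X|Y) = Σ_y P(y)·H(X|Y=y):
  Y=0: P(Y=0) = 0.028, P(X|Y=0) = (1/14, 13/14) → H(X|Y=0) = 0.37123
  Y=1: P(Y=1) = 0.264, P(X|Y=1) = (211/264, 53/264) → H(X|Y=1) = 0.72344
  Y=2: P(Y=2) = 0.401, P(X|Y=2) = (45/401, 356/401) → H(X|Y=2) = 0.50657
  Y=3: P(Y=3) = 0.307, P(X|Y=3) = (9/307, 298/307) → H(X|Y=3) = 0.19095
H(X|Y) = 0.028·0.37123 + 0.264·0.72344 + 0.401·0.50657 + 0.307·0.19095 = 0.4631 bits

I(X;Y) = H(X) - H(X|Y) = 0.8371 - 0.4631 = 0.3740 bits

Cross-check via I(X;Y) = H(X) + H(Y) - H(X,Y): computing H(Y) from the column sums and H(X,Y) from the 8 cells in the same way gives H(Y) = 1.7034 bits and H(X,Y) = 2.1665 bits, so
I(X;Y) = 0.8371 + 1.7034 - 2.1665 = 0.3740 bits ✓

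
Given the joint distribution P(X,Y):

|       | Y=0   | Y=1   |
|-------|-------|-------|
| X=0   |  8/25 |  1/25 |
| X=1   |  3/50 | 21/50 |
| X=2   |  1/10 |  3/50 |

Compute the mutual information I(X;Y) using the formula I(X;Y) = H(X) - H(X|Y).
0.4041 bits

I(X;Y) = H(X) - H(X|Y)

Marginal of X (row sums):
  P(X=0) = 8/25 + 1/25 = 9/25
  P(X=1) = 3/50 + 21/50 = 12/25
  P(X=2) = 1/10 + 3/50 = 4/25
H(X) = -[(9/25)·log₂(9/25) + (12/25)·log₂(12/25) + (4/25)·log₂(4/25)]
  = 0.530615 + 0.508269 + 0.423017 = 1.461901 bits

Marginal of Y (column sums):
  P(Y=0) = 8/25 + 3/50 + 1/10 = 12/25
  P(Y=1) = 1/25 + 21/50 + 3/50 = 13/25
H(X|Y) = Σ_y P(y)·H(X|Y=y):
  Y=0: P(Y=0) = 12/25, P(X|Y=0) = (2/3, 1/8, 5/24) → H(X|Y=0) = 1.236441
  Y=1: P(Y=1) = 13/25, P(X|Y=1) = (1/13, 21/26, 3/26) → H(X|Y=1) = 0.892995
H(X|Y) = (12/25)·1.236441 + (13/25)·0.892995 = 1.057849 bits

I(X;Y) = H(X) - H(X|Y) = 1.461901 - 1.057849 = 0.4041 bits

Cross-check via I(X;Y) = H(X) + H(Y) - H(X,Y): computing H(Y) from the column sums and H(X,Y) from the 6 cells in the same way gives H(Y) = 0.998846 bits and H(X,Y) = 2.056695 bits, so
I(X;Y) = 1.461901 + 0.998846 - 2.056695 = 0.4041 bits ✓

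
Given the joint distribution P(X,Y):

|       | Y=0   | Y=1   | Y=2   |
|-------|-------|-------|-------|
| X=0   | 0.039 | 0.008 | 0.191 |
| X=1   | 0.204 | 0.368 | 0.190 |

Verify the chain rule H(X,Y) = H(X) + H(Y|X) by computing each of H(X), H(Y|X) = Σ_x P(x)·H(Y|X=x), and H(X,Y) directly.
H(X) = 0.7917 bits, H(Y|X) = 1.3565 bits, H(X,Y) = 2.1482 bits

Marginal of X (row sums):
  P(X=0) = 0.039 + 0.008 + 0.191 = 0.238
  P(X=1) = 0.204 + 0.368 + 0.190 = 0.762
H(X) = -[0.238·log₂(0.238) + 0.762·log₂(0.762)]
  = 0.492890 + 0.298808 = 0.7917 bits

H(Y|X) = Σ_x P(x)·H(Y|X=x):
  X=0: P(X=0) = 0.238, P(Y|X=0) = (39/238, 4/119, 191/238) → H(Y|X=0) = 0.846836
  X=1: P(X=1) = 0.762, P(Y|X=1) = (34/127, 184/381, 95/381) → H(Y|X=1) = 1.515749
H(Y|X) = 0.238·0.846836 + 0.762·1.515749 = 1.3565 bits

H(X,Y) = -Σ_{x,y} P(x,y) log₂ P(x,y). Per-cell terms -P(x,y)·log₂P(x,y):
  X=0: 0.182535, 0.055726, 0.456176
  X=1: 0.467845, 0.530738, 0.455226
Sum of the 6 terms: H(X,Y) = 2.1482 bits

Chain rule check:
  H(X) + H(Y|X) = 0.7917 + 1.3565 = 2.1482 bits
  H(X,Y) = 2.1482 bits
✓ Chain rule verified.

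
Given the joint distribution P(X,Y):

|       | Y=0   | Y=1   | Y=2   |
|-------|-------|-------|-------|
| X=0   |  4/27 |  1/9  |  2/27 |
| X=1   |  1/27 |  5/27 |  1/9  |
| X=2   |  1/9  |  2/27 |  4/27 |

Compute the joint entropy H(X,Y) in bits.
3.0558 bits

H(X,Y) = -Σ_{x,y} P(x,y) log₂ P(x,y). Per-cell terms -P(x,y)·log₂P(x,y):
  X=0: 0.40813, 0.35221, 0.27814
  X=1: 0.17611, 0.45055, 0.35221
  X=2: 0.35221, 0.27814, 0.40813
Sum of the 9 terms: H(X,Y) = 3.0558 bits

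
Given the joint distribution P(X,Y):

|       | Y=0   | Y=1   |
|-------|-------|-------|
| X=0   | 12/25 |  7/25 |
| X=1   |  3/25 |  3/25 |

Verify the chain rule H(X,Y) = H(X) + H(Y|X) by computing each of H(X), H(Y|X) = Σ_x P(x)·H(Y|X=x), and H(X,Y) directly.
H(X) = 0.7950 bits, H(Y|X) = 0.9616 bits, H(X,Y) = 1.7566 bits

Marginal of X (row sums):
  P(X=0) = 12/25 + 7/25 = 19/25
  P(X=1) = 3/25 + 3/25 = 6/25
H(X) = -[(19/25)·log₂(19/25) + (6/25)·log₂(6/25)]
  = 0.30091 + 0.49413 = 0.7950 bits

H(Y|X) = Σ_x P(x)·H(Y|X=x):
  X=0: P(X=0) = 19/25, P(Y|X=0) = (12/19, 7/19) → H(Y|X=0) = 0.94945
  X=1: P(X=1) = 6/25, P(Y|X=1) = (1/2, 1/2) → H(Y|X=1) = 1.00000
H(Y|X) = (19/25)·0.94945 + (6/25)·1.00000 = 0.9616 bits

H(X,Y) = -Σ_{x,y} P(x,y) log₂ P(x,y). Per-cell terms -P(x,y)·log₂P(x,y):
  X=0: 0.50827, 0.51422
  X=1: 0.36707, 0.36707
Sum of the 4 terms: H(X,Y) = 1.7566 bits

Chain rule check:
  H(X) + H(Y|X) = 0.7950 + 0.9616 = 1.7566 bits
  H(X,Y) = 1.7566 bits
✓ Chain rule verified.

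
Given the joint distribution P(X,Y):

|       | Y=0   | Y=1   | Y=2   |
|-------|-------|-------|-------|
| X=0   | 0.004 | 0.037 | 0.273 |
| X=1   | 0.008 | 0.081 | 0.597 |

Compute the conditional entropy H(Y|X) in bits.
0.6152 bits

H(Y|X) = H(X,Y) - H(X)

H(X,Y) = -Σ_{x,y} P(x,y) log₂ P(x,y). Per-cell terms -P(x,y)·log₂P(x,y):
  X=0: 0.0319, 0.1760, 0.5113
  X=1: 0.0557, 0.2937, 0.4443
Sum of the 6 terms: H(X,Y) = 1.5129 bits

Marginal of X (row sums):
  P(X=0) = 0.004 + 0.037 + 0.273 = 0.314
  P(X=1) = 0.008 + 0.081 + 0.597 = 0.686
H(X) = -[0.314·log₂(0.314) + 0.686·log₂(0.686)]
  = 0.5247 + 0.3730 = 0.8977 bits

H(Y|X) = H(X,Y) - H(X) = 1.5129 - 0.8977 = 0.6152 bits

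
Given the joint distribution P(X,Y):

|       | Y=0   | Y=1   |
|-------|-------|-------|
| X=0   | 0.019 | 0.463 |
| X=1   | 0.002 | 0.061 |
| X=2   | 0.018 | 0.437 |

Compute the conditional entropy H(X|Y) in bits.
1.2756 bits

H(X|Y) = H(X,Y) - H(Y)

H(X,Y) = -Σ_{x,y} P(x,y) log₂ P(x,y). Per-cell terms -P(x,y)·log₂P(x,y):
  X=0: 0.10864, 0.51435
  X=1: 0.01793, 0.24614
  X=2: 0.10433, 0.52191
Sum of the 6 terms: H(X,Y) = 1.5133 bits

Marginal of Y (column sums):
  P(Y=0) = 0.019 + 0.002 + 0.018 = 0.039
  P(Y=1) = 0.463 + 0.061 + 0.437 = 0.961
H(Y) = -[0.039·log₂(0.039) + 0.961·log₂(0.961)]
  = 0.18253 + 0.05515 = 0.2377 bits

H(X|Y) = H(X,Y) - H(Y) = 1.5133 - 0.2377 = 1.2756 bits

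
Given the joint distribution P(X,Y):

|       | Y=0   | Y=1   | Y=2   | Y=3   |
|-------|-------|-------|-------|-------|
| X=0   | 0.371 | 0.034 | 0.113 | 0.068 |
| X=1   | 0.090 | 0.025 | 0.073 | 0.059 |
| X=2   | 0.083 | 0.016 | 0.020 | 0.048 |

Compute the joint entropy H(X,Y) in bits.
2.9947 bits

H(X,Y) = -Σ_{x,y} P(x,y) log₂ P(x,y). Per-cell terms -P(x,y)·log₂P(x,y):
  X=0: 0.5307, 0.1659, 0.3555, 0.2637
  X=1: 0.3127, 0.1330, 0.2756, 0.2409
  X=2: 0.2980, 0.0955, 0.1129, 0.2103
Sum of the 12 terms: H(X,Y) = 2.9947 bits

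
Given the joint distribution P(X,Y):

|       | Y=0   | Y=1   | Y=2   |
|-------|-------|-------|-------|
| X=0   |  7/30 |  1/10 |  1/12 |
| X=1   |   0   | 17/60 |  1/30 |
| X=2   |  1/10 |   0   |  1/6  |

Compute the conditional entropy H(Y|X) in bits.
1.0028 bits

H(Y|X) = H(X,Y) - H(X)

H(X,Y) = -Σ_{x,y} P(x,y) log₂ P(x,y). Per-cell terms -P(x,y)·log₂P(x,y):
  X=0: 0.4899, 0.3322, 0.2987
  X=1: 0.0000, 0.5155, 0.1636
  X=2: 0.3322, 0.0000, 0.4308
  (cells with P = 0 contribute 0)
Sum of the 9 terms: H(X,Y) = 2.5629 bits

Marginal of X (row sums):
  P(X=0) = 7/30 + 1/10 + 1/12 = 5/12
  P(X=1) = 0 + 17/60 + 1/30 = 19/60
  P(X=2) = 1/10 + 0 + 1/6 = 4/15
H(X) = -[(5/12)·log₂(5/12) + (19/60)·log₂(19/60) + (4/15)·log₂(4/15)]
  = 0.5263 + 0.5253 + 0.5085 = 1.5601 bits

H(Y|X) = H(X,Y) - H(X) = 2.5629 - 1.5601 = 1.0028 bits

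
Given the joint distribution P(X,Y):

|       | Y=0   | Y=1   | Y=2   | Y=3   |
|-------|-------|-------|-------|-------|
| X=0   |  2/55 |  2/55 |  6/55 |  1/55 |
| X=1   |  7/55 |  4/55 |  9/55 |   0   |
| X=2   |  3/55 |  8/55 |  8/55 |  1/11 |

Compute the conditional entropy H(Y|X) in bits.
1.7178 bits

H(Y|X) = H(X,Y) - H(X)

H(X,Y) = -Σ_{x,y} P(x,y) log₂ P(x,y). Per-cell terms -P(x,y)·log₂P(x,y):
  X=0: 0.1738676, 0.1738676, 0.3486979, 0.1051156
  X=1: 0.3785097, 0.2750080, 0.4273257, 0.0000000
  X=2: 0.2288944, 0.4045614, 0.4045614, 0.3144938
  (cells with P = 0 contribute 0)
Sum of the 12 terms: H(X,Y) = 3.234903 bits

Marginal of X (row sums):
  P(X=0) = 2/55 + 2/55 + 6/55 + 1/55 = 1/5
  P(X=1) = 7/55 + 4/55 + 9/55 + 0 = 4/11
  P(X=2) = 3/55 + 8/55 + 8/55 + 1/11 = 24/55
H(X) = -[(1/5)·log₂(1/5) + (4/11)·log₂(4/11) + (24/55)·log₂(24/55)]
  = 0.4643856 + 0.5307024 + 0.5220642 = 1.517152 bits

H(Y|X) = H(X,Y) - H(X) = 3.234903 - 1.517152 = 1.7178 bits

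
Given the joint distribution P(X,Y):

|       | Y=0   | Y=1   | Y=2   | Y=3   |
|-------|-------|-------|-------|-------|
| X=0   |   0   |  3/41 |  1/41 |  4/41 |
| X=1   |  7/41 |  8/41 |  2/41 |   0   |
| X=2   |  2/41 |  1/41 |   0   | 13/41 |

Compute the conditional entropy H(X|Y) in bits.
0.9092 bits

H(X|Y) = H(X,Y) - H(Y)

H(X,Y) = -Σ_{x,y} P(x,y) log₂ P(x,y). Per-cell terms -P(x,y)·log₂P(x,y):
  X=0: 0.00000, 0.27604, 0.13067, 0.32757
  X=1: 0.43540, 0.46001, 0.21256, 0.00000
  X=2: 0.21256, 0.13067, 0.00000, 0.52543
  (cells with P = 0 contribute 0)
Sum of the 12 terms: H(X,Y) = 2.7109 bits

Marginal of Y (column sums):
  P(Y=0) = 0 + 7/41 + 2/41 = 9/41
  P(Y=1) = 3/41 + 8/41 + 1/41 = 12/41
  P(Y=2) = 1/41 + 2/41 + 0 = 3/41
  P(Y=3) = 4/41 + 0 + 13/41 = 17/41
H(Y) = -[(9/41)·log₂(9/41) + (12/41)·log₂(12/41) + (3/41)·log₂(3/41) + (17/41)·log₂(17/41)]
  = 0.48021 + 0.51881 + 0.27604 + 0.52662 = 1.8017 bits

H(X|Y) = H(X,Y) - H(Y) = 2.7109 - 1.8017 = 0.9092 bits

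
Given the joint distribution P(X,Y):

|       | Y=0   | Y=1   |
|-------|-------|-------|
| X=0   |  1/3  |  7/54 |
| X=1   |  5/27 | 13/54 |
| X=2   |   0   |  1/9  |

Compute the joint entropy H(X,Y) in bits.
2.2078 bits

H(X,Y) = -Σ_{x,y} P(x,y) log₂ P(x,y). Per-cell terms -P(x,y)·log₂P(x,y):
  X=0: 0.52832, 0.38209
  X=1: 0.45055, 0.49459
  X=2: 0.00000, 0.35221
  (cells with P = 0 contribute 0)
Sum of the 6 terms: H(X,Y) = 2.2078 bits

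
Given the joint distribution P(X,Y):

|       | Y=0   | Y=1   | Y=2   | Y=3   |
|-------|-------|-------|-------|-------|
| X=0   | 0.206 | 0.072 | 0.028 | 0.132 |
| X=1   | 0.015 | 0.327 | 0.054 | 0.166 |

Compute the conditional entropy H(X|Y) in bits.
0.7220 bits

H(X|Y) = H(X,Y) - H(Y)

H(X,Y) = -Σ_{x,y} P(x,y) log₂ P(x,y). Per-cell terms -P(x,y)·log₂P(x,y):
  X=0: 0.469532, 0.273302, 0.144436, 0.385624
  X=1: 0.090883, 0.527332, 0.227388, 0.430064
Sum of the 8 terms: H(X,Y) = 2.54856 bits

Marginal of Y (column sums):
  P(Y=0) = 0.206 + 0.015 = 0.221
  P(Y=1) = 0.072 + 0.327 = 0.399
  P(Y=2) = 0.028 + 0.054 = 0.082
  P(Y=3) = 0.132 + 0.166 = 0.298
H(Y) = -[0.221·log₂(0.221) + 0.399·log₂(0.399) + 0.082·log₂(0.082) + 0.298·log₂(0.298)]
  = 0.481312 + 0.528890 + 0.295875 + 0.520491 = 1.82657 bits

H(X|Y) = H(X,Y) - H(Y) = 2.54856 - 1.82657 = 0.7220 bits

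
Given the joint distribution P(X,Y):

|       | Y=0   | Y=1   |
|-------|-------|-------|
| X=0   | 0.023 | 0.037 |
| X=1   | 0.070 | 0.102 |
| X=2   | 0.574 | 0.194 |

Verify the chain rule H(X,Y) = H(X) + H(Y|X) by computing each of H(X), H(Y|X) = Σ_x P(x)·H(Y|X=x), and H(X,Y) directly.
H(X) = 0.9728 bits, H(Y|X) = 0.8515 bits, H(X,Y) = 1.8243 bits

Marginal of X (row sums):
  P(X=0) = 0.023 + 0.037 = 0.060
  P(X=1) = 0.070 + 0.102 = 0.172
  P(X=2) = 0.574 + 0.194 = 0.768
H(X) = -[0.060·log₂(0.060) + 0.172·log₂(0.172) + 0.768·log₂(0.768)]
  = 0.24353 + 0.43680 + 0.29247 = 0.9728 bits

H(Y|X) = Σ_x P(x)·H(Y|X=x):
  X=0: P(X=0) = 0.060, P(Y|X=0) = (23/60, 37/60) → H(Y|X=0) = 0.96036
  X=1: P(X=1) = 0.172, P(Y|X=1) = (35/86, 51/86) → H(Y|X=1) = 0.97489
  X=2: P(X=2) = 0.768, P(Y|X=2) = (287/384, 97/384) → H(Y|X=2) = 0.81538
H(Y|X) = 0.060·0.96036 + 0.172·0.97489 + 0.768·0.81538 = 0.8515 bits

H(X,Y) = -Σ_{x,y} P(x,y) log₂ P(x,y). Per-cell terms -P(x,y)·log₂P(x,y):
  X=0: 0.12517, 0.17598
  X=1: 0.26856, 0.33592
  X=2: 0.45970, 0.45898
Sum of the 6 terms: H(X,Y) = 1.8243 bits

Chain rule check:
  H(X) + H(Y|X) = 0.9728 + 0.8515 = 1.8243 bits
  H(X,Y) = 1.8243 bits
✓ Chain rule verified.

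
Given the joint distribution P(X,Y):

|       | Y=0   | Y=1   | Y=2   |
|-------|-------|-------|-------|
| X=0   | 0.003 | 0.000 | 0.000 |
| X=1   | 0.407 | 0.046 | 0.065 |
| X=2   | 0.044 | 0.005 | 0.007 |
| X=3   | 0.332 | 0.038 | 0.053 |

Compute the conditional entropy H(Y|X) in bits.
0.9576 bits

H(Y|X) = H(X,Y) - H(X)

H(X,Y) = -Σ_{x,y} P(x,y) log₂ P(x,y). Per-cell terms -P(x,y)·log₂P(x,y):
  X=0: 0.02514, 0.00000, 0.00000
  X=1: 0.52784, 0.20434, 0.25632
  X=2: 0.19828, 0.03822, 0.05011
  X=3: 0.52813, 0.17928, 0.22461
  (cells with P = 0 contribute 0)
Sum of the 12 terms: H(X,Y) = 2.23227 bits

Marginal of X (row sums):
  P(X=0) = 0.003 + 0.000 + 0.000 = 0.003
  P(X=1) = 0.407 + 0.046 + 0.065 = 0.518
  P(X=2) = 0.044 + 0.005 + 0.007 = 0.056
  P(X=3) = 0.332 + 0.038 + 0.053 = 0.423
H(X) = -[0.003·log₂(0.003) + 0.518·log₂(0.518) + 0.056·log₂(0.056) + 0.423·log₂(0.423)]
  = 0.02514 + 0.49157 + 0.23287 + 0.52506 = 1.27464 bits

H(Y|X) = H(X,Y) - H(X) = 2.23227 - 1.27464 = 0.9576 bits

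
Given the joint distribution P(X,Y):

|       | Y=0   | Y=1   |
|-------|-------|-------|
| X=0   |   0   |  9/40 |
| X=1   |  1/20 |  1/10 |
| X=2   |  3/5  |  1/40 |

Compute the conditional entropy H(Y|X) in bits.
0.2892 bits

H(Y|X) = H(X,Y) - H(X)

H(X,Y) = -Σ_{x,y} P(x,y) log₂ P(x,y). Per-cell terms -P(x,y)·log₂P(x,y):
  X=0: 0.0000, 0.4842
  X=1: 0.2161, 0.3322
  X=2: 0.4422, 0.1330
  (cells with P = 0 contribute 0)
Sum of the 6 terms: H(X,Y) = 1.6077 bits

Marginal of X (row sums):
  P(X=0) = 0 + 9/40 = 9/40
  P(X=1) = 1/20 + 1/10 = 3/20
  P(X=2) = 3/5 + 1/40 = 5/8
H(X) = -[(9/40)·log₂(9/40) + (3/20)·log₂(3/20) + (5/8)·log₂(5/8)]
  = 0.4842 + 0.4105 + 0.4238 = 1.3185 bits

H(Y|X) = H(X,Y) - H(X) = 1.6077 - 1.3185 = 0.2892 bits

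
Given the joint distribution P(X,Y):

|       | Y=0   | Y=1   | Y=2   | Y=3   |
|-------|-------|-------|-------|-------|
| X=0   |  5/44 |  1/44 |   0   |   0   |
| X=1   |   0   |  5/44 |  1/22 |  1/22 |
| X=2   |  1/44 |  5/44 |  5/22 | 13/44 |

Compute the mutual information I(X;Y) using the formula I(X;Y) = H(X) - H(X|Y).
0.4605 bits

I(X;Y) = H(X) - H(X|Y)

Marginal of X (row sums):
  P(X=0) = 5/44 + 1/44 + 0 + 0 = 3/22
  P(X=1) = 0 + 5/44 + 1/22 + 1/22 = 9/44
  P(X=2) = 1/44 + 5/44 + 5/22 + 13/44 = 29/44
H(X) = -[(3/22)·log₂(3/22) + (9/44)·log₂(9/44) + (29/44)·log₂(29/44)]
  = 0.3920 + 0.4683 + 0.3964 = 1.2567 bits

Marginal of Y (column sums):
  P(Y=0) = 5/44 + 0 + 1/44 = 3/22
  P(Y=1) = 1/44 + 5/44 + 5/44 = 1/4
  P(Y=2) = 0 + 1/22 + 5/22 = 3/11
  P(Y=3) = 0 + 1/22 + 13/44 = 15/44
H(X|Y) = Σ_y P(y)·H(X|Y=y):
  Y=0: P(Y=0) = 3/22, P(X|Y=0) = (5/6, 0, 1/6) → H(X|Y=0) = 0.6500
  Y=1: P(Y=1) = 1/4, P(X|Y=1) = (1/11, 5/11, 5/11) → H(X|Y=1) = 1.3486
  Y=2: P(Y=2) = 3/11, P(X|Y=2) = (0, 1/6, 5/6) → H(X|Y=2) = 0.6500
  Y=3: P(Y=3) = 15/44, P(X|Y=3) = (0, 2/15, 13/15) → H(X|Y=3) = 0.5665
H(X|Y) = (3/22)·0.6500 + (1/4)·1.3486 + (3/11)·0.6500 + (15/44)·0.5665 = 0.7962 bits

I(X;Y) = H(X) - H(X|Y) = 1.2567 - 0.7962 = 0.4605 bits

Cross-check via I(X;Y) = H(X) + H(Y) - H(X,Y): computing H(Y) from the column sums and H(X,Y) from the 12 cells in the same way gives H(Y) = 1.9325 bits and H(X,Y) = 2.7287 bits, so
I(X;Y) = 1.2567 + 1.9325 - 2.7287 = 0.4605 bits ✓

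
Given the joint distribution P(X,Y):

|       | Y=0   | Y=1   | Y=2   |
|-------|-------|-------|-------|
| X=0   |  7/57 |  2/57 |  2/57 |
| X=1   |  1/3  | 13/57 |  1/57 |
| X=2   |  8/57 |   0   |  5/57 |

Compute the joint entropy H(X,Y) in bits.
2.5333 bits

H(X,Y) = -Σ_{x,y} P(x,y) log₂ P(x,y). Per-cell terms -P(x,y)·log₂P(x,y):
  X=0: 0.3716, 0.1696, 0.1696
  X=1: 0.5283, 0.4863, 0.1023
  X=2: 0.3976, 0.0000, 0.3080
  (cells with P = 0 contribute 0)
Sum of the 9 terms: H(X,Y) = 2.5333 bits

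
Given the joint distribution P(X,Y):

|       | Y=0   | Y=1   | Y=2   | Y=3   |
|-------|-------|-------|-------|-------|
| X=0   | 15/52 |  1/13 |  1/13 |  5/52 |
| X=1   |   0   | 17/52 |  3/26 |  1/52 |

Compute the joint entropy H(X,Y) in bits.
2.4079 bits

H(X,Y) = -Σ_{x,y} P(x,y) log₂ P(x,y). Per-cell terms -P(x,y)·log₂P(x,y):
  X=0: 0.5174, 0.2846, 0.2846, 0.3249
  X=1: 0.0000, 0.5273, 0.3595, 0.1096
  (cells with P = 0 contribute 0)
Sum of the 8 terms: H(X,Y) = 2.4079 bits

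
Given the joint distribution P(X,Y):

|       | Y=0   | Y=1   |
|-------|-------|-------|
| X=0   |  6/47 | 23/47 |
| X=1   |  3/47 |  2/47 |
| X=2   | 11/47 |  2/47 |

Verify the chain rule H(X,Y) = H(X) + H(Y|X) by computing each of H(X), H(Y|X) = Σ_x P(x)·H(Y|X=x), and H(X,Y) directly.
H(X) = 1.2866 bits, H(Y|X) = 0.7284 bits, H(X,Y) = 2.0150 bits

Marginal of X (row sums):
  P(X=0) = 6/47 + 23/47 = 29/47
  P(X=1) = 3/47 + 2/47 = 5/47
  P(X=2) = 11/47 + 2/47 = 13/47
H(X) = -[(29/47)·log₂(29/47) + (5/47)·log₂(5/47) + (13/47)·log₂(13/47)]
  = 0.42982 + 0.34390 + 0.51285 = 1.2866 bits

H(Y|X) = Σ_x P(x)·H(Y|X=x):
  X=0: P(X=0) = 29/47, P(Y|X=0) = (6/29, 23/29) → H(Y|X=0) = 0.73551
  X=1: P(X=1) = 5/47, P(Y|X=1) = (3/5, 2/5) → H(Y|X=1) = 0.97095
  X=2: P(X=2) = 13/47, P(Y|X=2) = (11/13, 2/13) → H(Y|X=2) = 0.61938
H(Y|X) = (29/47)·0.73551 + (5/47)·0.97095 + (13/47)·0.61938 = 0.7284 bits

H(X,Y) = -Σ_{x,y} P(x,y) log₂ P(x,y). Per-cell terms -P(x,y)·log₂P(x,y):
  X=0: 0.37910, 0.50455
  X=1: 0.25338, 0.19381
  X=2: 0.49036, 0.19381
Sum of the 6 terms: H(X,Y) = 2.0150 bits

Chain rule check:
  H(X) + H(Y|X) = 1.2866 + 0.7284 = 2.0150 bits
  H(X,Y) = 2.0150 bits
✓ Chain rule verified.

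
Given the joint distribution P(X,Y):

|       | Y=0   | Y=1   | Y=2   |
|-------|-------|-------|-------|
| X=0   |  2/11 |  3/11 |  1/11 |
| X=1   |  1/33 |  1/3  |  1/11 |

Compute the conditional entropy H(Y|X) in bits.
1.2745 bits

H(Y|X) = H(X,Y) - H(X)

H(X,Y) = -Σ_{x,y} P(x,y) log₂ P(x,y). Per-cell terms -P(x,y)·log₂P(x,y):
  X=0: 0.447169, 0.511219, 0.314494
  X=1: 0.152860, 0.528321, 0.314494
Sum of the 6 terms: H(X,Y) = 2.26856 bits

Marginal of X (row sums):
  P(X=0) = 2/11 + 3/11 + 1/11 = 6/11
  P(X=1) = 1/33 + 1/3 + 1/11 = 5/11
H(X) = -[(6/11)·log₂(6/11) + (5/11)·log₂(5/11)]
  = 0.476983 + 0.517047 = 0.99403 bits

H(Y|X) = H(X,Y) - H(X) = 2.26856 - 0.99403 = 1.2745 bits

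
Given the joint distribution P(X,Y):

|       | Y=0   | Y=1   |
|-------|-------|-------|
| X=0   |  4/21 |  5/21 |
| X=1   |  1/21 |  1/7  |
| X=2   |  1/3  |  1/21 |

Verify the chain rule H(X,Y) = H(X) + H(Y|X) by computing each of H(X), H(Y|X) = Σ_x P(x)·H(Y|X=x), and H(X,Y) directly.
H(X) = 1.5100 bits, H(Y|X) = 0.7863 bits, H(X,Y) = 2.2963 bits

Marginal of X (row sums):
  P(X=0) = 4/21 + 5/21 = 3/7
  P(X=1) = 1/21 + 1/7 = 4/21
  P(X=2) = 1/3 + 1/21 = 8/21
H(X) = -[(3/7)·log₂(3/7) + (4/21)·log₂(4/21) + (8/21)·log₂(8/21)]
  = 0.52388 + 0.45568 + 0.53041 = 1.5100 bits

H(Y|X) = Σ_x P(x)·H(Y|X=x):
  X=0: P(X=0) = 3/7, P(Y|X=0) = (4/9, 5/9) → H(Y|X=0) = 0.99108
  X=1: P(X=1) = 4/21, P(Y|X=1) = (1/4, 3/4) → H(Y|X=1) = 0.81128
  X=2: P(X=2) = 8/21, P(Y|X=2) = (7/8, 1/8) → H(Y|X=2) = 0.54356
H(Y|X) = (3/7)·0.99108 + (4/21)·0.81128 + (8/21)·0.54356 = 0.7863 bits

H(X,Y) = -Σ_{x,y} P(x,y) log₂ P(x,y). Per-cell terms -P(x,y)·log₂P(x,y):
  X=0: 0.45568, 0.49295
  X=1: 0.20916, 0.40105
  X=2: 0.52832, 0.20916
Sum of the 6 terms: H(X,Y) = 2.2963 bits

Chain rule check:
  H(X) + H(Y|X) = 1.5100 + 0.7863 = 2.2963 bits
  H(X,Y) = 2.2963 bits
✓ Chain rule verified.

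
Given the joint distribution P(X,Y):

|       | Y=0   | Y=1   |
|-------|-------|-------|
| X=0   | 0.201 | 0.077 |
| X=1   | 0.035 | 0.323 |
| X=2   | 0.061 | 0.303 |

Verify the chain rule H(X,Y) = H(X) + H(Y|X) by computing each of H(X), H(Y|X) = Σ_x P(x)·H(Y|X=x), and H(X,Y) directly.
H(X) = 1.5747 bits, H(Y|X) = 0.6394 bits, H(X,Y) = 2.2141 bits

Marginal of X (row sums):
  P(X=0) = 0.201 + 0.077 = 0.278
  P(X=1) = 0.035 + 0.323 = 0.358
  P(X=2) = 0.061 + 0.303 = 0.364
H(X) = -[0.278·log₂(0.278) + 0.358·log₂(0.358) + 0.364·log₂(0.364)]
  = 0.51342 + 0.53054 + 0.53071 = 1.5747 bits

H(Y|X) = Σ_x P(x)·H(Y|X=x):
  X=0: P(X=0) = 0.278, P(Y|X=0) = (201/278, 77/278) → H(Y|X=0) = 0.85130
  X=1: P(X=1) = 0.358, P(Y|X=1) = (35/358, 323/358) → H(Y|X=1) = 0.46187
  X=2: P(X=2) = 0.364, P(Y|X=2) = (61/364, 303/364) → H(Y|X=2) = 0.65214
H(Y|X) = 0.278·0.85130 + 0.358·0.46187 + 0.364·0.65214 = 0.6394 bits

H(X,Y) = -Σ_{x,y} P(x,y) log₂ P(x,y). Per-cell terms -P(x,y)·log₂P(x,y):
  X=0: 0.46526, 0.28482
  X=1: 0.16928, 0.52662
  X=2: 0.24614, 0.52195
Sum of the 6 terms: H(X,Y) = 2.2141 bits

Chain rule check:
  H(X) + H(Y|X) = 1.5747 + 0.6394 = 2.2141 bits
  H(X,Y) = 2.2141 bits
✓ Chain rule verified.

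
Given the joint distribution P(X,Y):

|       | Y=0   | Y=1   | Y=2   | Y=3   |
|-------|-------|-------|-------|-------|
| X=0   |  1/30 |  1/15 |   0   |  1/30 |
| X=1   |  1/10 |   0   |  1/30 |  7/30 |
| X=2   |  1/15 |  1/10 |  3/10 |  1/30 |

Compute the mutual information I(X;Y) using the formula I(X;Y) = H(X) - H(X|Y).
0.5124 bits

I(X;Y) = H(X) - H(X|Y)

Marginal of X (row sums):
  P(X=0) = 1/30 + 1/15 + 0 + 1/30 = 2/15
  P(X=1) = 1/10 + 0 + 1/30 + 7/30 = 11/30
  P(X=2) = 1/15 + 1/10 + 3/10 + 1/30 = 1/2
H(X) = -[(2/15)·log₂(2/15) + (11/30)·log₂(11/30) + (1/2)·log₂(1/2)]
  = 0.3876 + 0.5307 + 0.5000 = 1.4183 bits

Marginal of Y (column sums):
  P(Y=0) = 1/30 + 1/10 + 1/15 = 1/5
  P(Y=1) = 1/15 + 0 + 1/10 = 1/6
  P(Y=2) = 0 + 1/30 + 3/10 = 1/3
  P(Y=3) = 1/30 + 7/30 + 1/30 = 3/10
H(X|Y) = Σ_y P(y)·H(X|Y=y):
  Y=0: P(Y=0) = 1/5, P(X|Y=0) = (1/6, 1/2, 1/3) → H(X|Y=0) = 1.4591
  Y=1: P(Y=1) = 1/6, P(X|Y=1) = (2/5, 0, 3/5) → H(X|Y=1) = 0.9710
  Y=2: P(Y=2) = 1/3, P(X|Y=2) = (0, 1/10, 9/10) → H(X|Y=2) = 0.4690
  Y=3: P(Y=3) = 3/10, P(X|Y=3) = (1/9, 7/9, 1/9) → H(X|Y=3) = 0.9864
H(X|Y) = (1/5)·1.4591 + (1/6)·0.9710 + (1/3)·0.4690 + (3/10)·0.9864 = 0.9059 bits

I(X;Y) = H(X) - H(X|Y) = 1.4183 - 0.9059 = 0.5124 bits

Cross-check via I(X;Y) = H(X) + H(Y) - H(X,Y): computing H(Y) from the column sums and H(X,Y) from the 12 cells in the same way gives H(Y) = 1.9446 bits and H(X,Y) = 2.8505 bits, so
I(X;Y) = 1.4183 + 1.9446 - 2.8505 = 0.5124 bits ✓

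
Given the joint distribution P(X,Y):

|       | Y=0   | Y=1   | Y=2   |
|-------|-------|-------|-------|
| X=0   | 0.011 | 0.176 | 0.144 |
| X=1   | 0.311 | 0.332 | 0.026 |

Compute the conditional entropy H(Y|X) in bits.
1.1884 bits

H(Y|X) = H(X,Y) - H(X)

H(X,Y) = -Σ_{x,y} P(x,y) log₂ P(x,y). Per-cell terms -P(x,y)·log₂P(x,y):
  X=0: 0.071570, 0.441118, 0.402604
  X=1: 0.524039, 0.528127, 0.136899
Sum of the 6 terms: H(X,Y) = 2.104357 bits

Marginal of X (row sums):
  P(X=0) = 0.011 + 0.176 + 0.144 = 0.331
  P(X=1) = 0.311 + 0.332 + 0.026 = 0.669
H(X) = -[0.331·log₂(0.331) + 0.669·log₂(0.669)]
  = 0.527977 + 0.387968 = 0.915945 bits

H(Y|X) = H(X,Y) - H(X) = 2.104357 - 0.915945 = 1.1884 bits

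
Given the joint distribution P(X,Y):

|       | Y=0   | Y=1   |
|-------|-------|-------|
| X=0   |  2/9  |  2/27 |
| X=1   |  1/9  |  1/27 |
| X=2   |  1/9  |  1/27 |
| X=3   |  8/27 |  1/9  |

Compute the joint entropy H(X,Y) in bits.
2.6892 bits

H(X,Y) = -Σ_{x,y} P(x,y) log₂ P(x,y). Per-cell terms -P(x,y)·log₂P(x,y):
  X=0: 0.48221, 0.27814
  X=1: 0.35221, 0.17611
  X=2: 0.35221, 0.17611
  X=3: 0.51997, 0.35221
Sum of the 8 terms: H(X,Y) = 2.6892 bits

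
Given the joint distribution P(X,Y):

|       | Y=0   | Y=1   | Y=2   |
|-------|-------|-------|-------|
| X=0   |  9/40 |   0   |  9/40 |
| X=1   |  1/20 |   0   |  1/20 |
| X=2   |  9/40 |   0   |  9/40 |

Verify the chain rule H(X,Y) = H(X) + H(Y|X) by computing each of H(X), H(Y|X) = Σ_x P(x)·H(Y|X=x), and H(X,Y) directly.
H(X) = 1.3690 bits, H(Y|X) = 1.0000 bits, H(X,Y) = 2.3690 bits

Marginal of X (row sums):
  P(X=0) = 9/40 + 0 + 9/40 = 9/20
  P(X=1) = 1/20 + 0 + 1/20 = 1/10
  P(X=2) = 9/40 + 0 + 9/40 = 9/20
H(X) = -[(9/20)·log₂(9/20) + (1/10)·log₂(1/10) + (9/20)·log₂(9/20)]
  = 0.5184 + 0.3322 + 0.5184 = 1.3690 bits

H(Y|X) = Σ_x P(x)·H(Y|X=x):
  X=0: P(X=0) = 9/20, P(Y|X=0) = (1/2, 0, 1/2) → H(Y|X=0) = 1.0000
  X=1: P(X=1) = 1/10, P(Y|X=1) = (1/2, 0, 1/2) → H(Y|X=1) = 1.0000
  X=2: P(X=2) = 9/20, P(Y|X=2) = (1/2, 0, 1/2) → H(Y|X=2) = 1.0000
H(Y|X) = (9/20)·1.0000 + (1/10)·1.0000 + (9/20)·1.0000 = 1.0000 bits

H(X,Y) = -Σ_{x,y} P(x,y) log₂ P(x,y). Per-cell terms -P(x,y)·log₂P(x,y):
  X=0: 0.4842, 0.0000, 0.4842
  X=1: 0.2161, 0.0000, 0.2161
  X=2: 0.4842, 0.0000, 0.4842
  (cells with P = 0 contribute 0)
Sum of the 9 terms: H(X,Y) = 2.3690 bits

Chain rule check:
  H(X) + H(Y|X) = 1.3690 + 1.0000 = 2.3690 bits
  H(X,Y) = 2.3690 bits
✓ Chain rule verified.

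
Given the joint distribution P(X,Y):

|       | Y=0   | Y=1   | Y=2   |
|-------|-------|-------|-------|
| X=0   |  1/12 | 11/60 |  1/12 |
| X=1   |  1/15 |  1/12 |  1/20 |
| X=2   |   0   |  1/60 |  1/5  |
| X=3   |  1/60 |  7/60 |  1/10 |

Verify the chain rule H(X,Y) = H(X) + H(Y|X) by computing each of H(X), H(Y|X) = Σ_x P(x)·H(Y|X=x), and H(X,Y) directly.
H(X) = 1.9624 bits, H(Y|X) = 1.2141 bits, H(X,Y) = 3.1766 bits

Marginal of X (row sums):
  P(X=0) = 1/12 + 11/60 + 1/12 = 7/20
  P(X=1) = 1/15 + 1/12 + 1/20 = 1/5
  P(X=2) = 0 + 1/60 + 1/5 = 13/60
  P(X=3) = 1/60 + 7/60 + 1/10 = 7/30
H(X) = -[(7/20)·log₂(7/20) + (1/5)·log₂(1/5) + (13/60)·log₂(13/60) + (7/30)·log₂(7/30)]
  = 0.53010 + 0.46439 + 0.47806 + 0.48989 = 1.9624 bits

H(Y|X) = Σ_x P(x)·H(Y|X=x):
  X=0: P(X=0) = 7/20, P(Y|X=0) = (5/21, 11/21, 5/21) → H(Y|X=0) = 1.47455
  X=1: P(X=1) = 1/5, P(Y|X=1) = (1/3, 5/12, 1/4) → H(Y|X=1) = 1.55459
  X=2: P(X=2) = 13/60, P(Y|X=2) = (0, 1/13, 12/13) → H(Y|X=2) = 0.39124
  X=3: P(X=3) = 7/30, P(Y|X=3) = (1/14, 1/2, 3/7) → H(Y|X=3) = 1.29584
H(Y|X) = (7/20)·1.47455 + (1/5)·1.55459 + (13/60)·0.39124 + (7/30)·1.29584 = 1.2141 bits

H(X,Y) = -Σ_{x,y} P(x,y) log₂ P(x,y). Per-cell terms -P(x,y)·log₂P(x,y):
  X=0: 0.29875, 0.44870, 0.29875
  X=1: 0.26046, 0.29875, 0.21610
  X=2: 0.00000, 0.09845, 0.46439
  X=3: 0.09845, 0.36161, 0.33219
  (cells with P = 0 contribute 0)
Sum of the 12 terms: H(X,Y) = 3.1766 bits

Chain rule check:
  H(X) + H(Y|X) = 1.9624 + 1.2141 = 3.1765 bits
  H(X,Y) = 3.1766 bits
✓ Chain rule verified (Δ = 0.0001 is 4-dp rounding noise: each of the three values was rounded independently).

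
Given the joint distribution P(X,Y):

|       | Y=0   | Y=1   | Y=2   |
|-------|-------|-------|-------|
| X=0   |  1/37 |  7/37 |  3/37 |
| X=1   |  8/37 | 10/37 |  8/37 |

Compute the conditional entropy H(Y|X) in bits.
1.4767 bits

H(Y|X) = H(X,Y) - H(X)

H(X,Y) = -Σ_{x,y} P(x,y) log₂ P(x,y). Per-cell terms -P(x,y)·log₂P(x,y):
  X=0: 0.1408, 0.4545, 0.2939
  X=1: 0.4777, 0.5101, 0.4777
Sum of the 6 terms: H(X,Y) = 2.3547 bits

Marginal of X (row sums):
  P(X=0) = 1/37 + 7/37 + 3/37 = 11/37
  P(X=1) = 8/37 + 10/37 + 8/37 = 26/37
H(X) = -[(11/37)·log₂(11/37) + (26/37)·log₂(26/37)]
  = 0.5203 + 0.3577 = 0.8780 bits

H(Y|X) = H(X,Y) - H(X) = 2.3547 - 0.8780 = 1.4767 bits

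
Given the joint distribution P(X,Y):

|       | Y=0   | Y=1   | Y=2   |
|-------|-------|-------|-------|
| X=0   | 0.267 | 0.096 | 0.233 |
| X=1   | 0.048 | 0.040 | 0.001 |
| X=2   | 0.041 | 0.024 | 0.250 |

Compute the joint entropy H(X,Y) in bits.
2.5470 bits

H(X,Y) = -Σ_{x,y} P(x,y) log₂ P(x,y). Per-cell terms -P(x,y)·log₂P(x,y):
  X=0: 0.50866, 0.32456, 0.48967
  X=1: 0.21028, 0.18575, 0.00997
  X=2: 0.18894, 0.12914, 0.50000
Sum of the 9 terms: H(X,Y) = 2.5470 bits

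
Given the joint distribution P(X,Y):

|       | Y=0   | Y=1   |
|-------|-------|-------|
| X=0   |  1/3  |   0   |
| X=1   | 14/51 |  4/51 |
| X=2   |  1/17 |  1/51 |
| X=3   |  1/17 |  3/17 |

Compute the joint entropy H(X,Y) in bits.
2.3621 bits

H(X,Y) = -Σ_{x,y} P(x,y) log₂ P(x,y). Per-cell terms -P(x,y)·log₂P(x,y):
  X=0: 0.528321, 0.000000
  X=1: 0.511980, 0.288033
  X=2: 0.240439, 0.111224
  X=3: 0.240439, 0.441618
  (cells with P = 0 contribute 0)
Sum of the 8 terms: H(X,Y) = 2.3621 bits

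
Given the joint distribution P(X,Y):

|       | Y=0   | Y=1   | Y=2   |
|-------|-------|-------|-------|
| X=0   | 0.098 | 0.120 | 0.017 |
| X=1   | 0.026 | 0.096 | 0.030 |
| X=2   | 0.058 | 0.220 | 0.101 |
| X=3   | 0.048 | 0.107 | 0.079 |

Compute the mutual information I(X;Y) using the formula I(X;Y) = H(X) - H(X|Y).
0.0705 bits

I(X;Y) = H(X) - H(X|Y)

Marginal of X (row sums):
  P(X=0) = 0.098 + 0.120 + 0.017 = 0.235
  P(X=1) = 0.026 + 0.096 + 0.030 = 0.152
  P(X=2) = 0.058 + 0.220 + 0.101 = 0.379
  P(X=3) = 0.048 + 0.107 + 0.079 = 0.234
H(X) = -[0.235·log₂(0.235) + 0.152·log₂(0.152) + 0.379·log₂(0.379) + 0.234·log₂(0.234)]
  = 0.490978 + 0.413114 + 0.530498 + 0.490328 = 1.92492 bits

Marginal of Y (column sums):
  P(Y=0) = 0.098 + 0.026 + 0.058 + 0.048 = 0.230
  P(Y=1) = 0.120 + 0.096 + 0.220 + 0.107 = 0.543
  P(Y=2) = 0.017 + 0.030 + 0.101 + 0.079 = 0.227
H(X|Y) = Σ_y P(y)·H(X|Y=y):
  Y=0: P(Y=0) = 0.230, P(X|Y=0) = (49/115, 13/115, 29/115, 24/115) → H(X|Y=0) = 1.852907
  Y=1: P(Y=1) = 0.543, P(X|Y=1) = (40/181, 32/181, 220/543, 107/543) → H(X|Y=1) = 1.913134
  Y=2: P(Y=2) = 0.227, P(X|Y=2) = (17/227, 30/227, 101/227, 79/227) → H(X|Y=2) = 1.715660
H(X|Y) = 0.230·1.852907 + 0.543·1.913134 + 0.227·1.715660 = 1.85446 bits

I(X;Y) = H(X) - H(X|Y) = 1.92492 - 1.85446 = 0.0705 bits

Cross-check via I(X;Y) = H(X) + H(Y) - H(X,Y): computing H(Y) from the column sums and H(X,Y) from the 12 cells in the same way gives H(Y) = 1.45164 bits and H(X,Y) = 3.30610 bits, so
I(X;Y) = 1.92492 + 1.45164 - 3.30610 = 0.0705 bits ✓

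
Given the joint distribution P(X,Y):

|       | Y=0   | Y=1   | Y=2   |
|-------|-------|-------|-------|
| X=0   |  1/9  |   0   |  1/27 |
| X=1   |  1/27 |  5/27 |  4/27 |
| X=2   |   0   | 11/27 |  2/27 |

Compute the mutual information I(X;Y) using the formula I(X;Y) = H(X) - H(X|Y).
0.4379 bits

I(X;Y) = H(X) - H(X|Y)

Marginal of X (row sums):
  P(X=0) = 1/9 + 0 + 1/27 = 4/27
  P(X=1) = 1/27 + 5/27 + 4/27 = 10/27
  P(X=2) = 0 + 11/27 + 2/27 = 13/27
H(X) = -[(4/27)·log₂(4/27) + (10/27)·log₂(10/27) + (13/27)·log₂(13/27)]
  = 0.408131 + 0.530726 + 0.507697 = 1.44655 bits

Marginal of Y (column sums):
  P(Y=0) = 1/9 + 1/27 + 0 = 4/27
  P(Y=1) = 0 + 5/27 + 11/27 = 16/27
  P(Y=2) = 1/27 + 4/27 + 2/27 = 7/27
H(X|Y) = Σ_y P(y)·H(X|Y=y):
  Y=0: P(Y=0) = 4/27, P(X|Y=0) = (3/4, 1/4, 0) → H(X|Y=0) = 0.811278
  Y=1: P(Y=1) = 16/27, P(X|Y=1) = (0, 5/16, 11/16) → H(X|Y=1) = 0.896038
  Y=2: P(Y=2) = 7/27, P(X|Y=2) = (1/7, 4/7, 2/7) → H(X|Y=2) = 1.378783
H(X|Y) = (4/27)·0.811278 + (16/27)·0.896038 + (7/27)·1.378783 = 1.00864 bits

I(X;Y) = H(X) - H(X|Y) = 1.44655 - 1.00864 = 0.4379 bits

Cross-check via I(X;Y) = H(X) + H(Y) - H(X,Y): computing H(Y) from the column sums and H(X,Y) from the 9 cells in the same way gives H(Y) = 1.36039 bits and H(X,Y) = 2.36903 bits, so
I(X;Y) = 1.44655 + 1.36039 - 2.36903 = 0.4379 bits ✓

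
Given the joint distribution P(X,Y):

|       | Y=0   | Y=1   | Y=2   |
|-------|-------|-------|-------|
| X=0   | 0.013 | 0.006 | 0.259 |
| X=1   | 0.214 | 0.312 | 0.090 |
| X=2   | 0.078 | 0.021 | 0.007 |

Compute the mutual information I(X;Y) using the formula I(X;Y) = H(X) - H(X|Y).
0.4716 bits

I(X;Y) = H(X) - H(X|Y)

Marginal of X (row sums):
  P(X=0) = 0.013 + 0.006 + 0.259 = 0.278
  P(X=1) = 0.214 + 0.312 + 0.090 = 0.616
  P(X=2) = 0.078 + 0.021 + 0.007 = 0.106
H(X) = -[0.278·log₂(0.278) + 0.616·log₂(0.616) + 0.106·log₂(0.106)]
  = 0.513422 + 0.430583 + 0.343214 = 1.28722 bits

Marginal of Y (column sums):
  P(Y=0) = 0.013 + 0.214 + 0.078 = 0.305
  P(Y=1) = 0.006 + 0.312 + 0.021 = 0.339
  P(Y=2) = 0.259 + 0.090 + 0.007 = 0.356
H(X|Y) = Σ_y P(y)·H(X|Y=y):
  Y=0: P(Y=0) = 0.305, P(X|Y=0) = (13/305, 214/305, 78/305) → H(X|Y=0) = 1.055810
  Y=1: P(Y=1) = 0.339, P(X|Y=1) = (2/113, 104/113, 7/113) → H(X|Y=1) = 0.461797
  Y=2: P(Y=2) = 0.356, P(X|Y=2) = (259/356, 45/178, 7/356) → H(X|Y=2) = 0.946881
H(X|Y) = 0.305·1.055810 + 0.339·0.461797 + 0.356·0.946881 = 0.81566 bits

I(X;Y) = H(X) - H(X|Y) = 1.28722 - 0.81566 = 0.4716 bits

Cross-check via I(X;Y) = H(X) + H(Y) - H(X,Y): computing H(Y) from the column sums and H(X,Y) from the 9 cells in the same way gives H(Y) = 1.58202 bits and H(X,Y) = 2.39768 bits, so
I(X;Y) = 1.28722 + 1.58202 - 2.39768 = 0.4716 bits ✓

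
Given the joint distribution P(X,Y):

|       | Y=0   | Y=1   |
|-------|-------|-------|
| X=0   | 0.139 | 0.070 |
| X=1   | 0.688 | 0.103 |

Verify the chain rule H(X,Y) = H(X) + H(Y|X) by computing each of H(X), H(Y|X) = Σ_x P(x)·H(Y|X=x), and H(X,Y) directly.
H(X) = 0.7396 bits, H(Y|X) = 0.6337 bits, H(X,Y) = 1.3732 bits

Marginal of X (row sums):
  P(X=0) = 0.139 + 0.070 = 0.209
  P(X=1) = 0.688 + 0.103 = 0.791
H(X) = -[0.209·log₂(0.209) + 0.791·log₂(0.791)]
  = 0.47201 + 0.26756 = 0.7396 bits

H(Y|X) = Σ_x P(x)·H(Y|X=x):
  X=0: P(X=0) = 0.209, P(Y|X=0) = (139/209, 70/209) → H(Y|X=0) = 0.91988
  X=1: P(X=1) = 0.791, P(Y|X=1) = (688/791, 103/791) → H(Y|X=1) = 0.55803
H(Y|X) = 0.209·0.91988 + 0.791·0.55803 = 0.6337 bits

H(X,Y) = -Σ_{x,y} P(x,y) log₂ P(x,y). Per-cell terms -P(x,y)·log₂P(x,y):
  X=0: 0.39571, 0.26856
  X=1: 0.37119, 0.33777
Sum of the 4 terms: H(X,Y) = 1.3732 bits

Chain rule check:
  H(X) + H(Y|X) = 0.7396 + 0.6337 = 1.3733 bits
  H(X,Y) = 1.3732 bits
✓ Chain rule verified (Δ = 0.0001 is 4-dp rounding noise: each of the three values was rounded independently).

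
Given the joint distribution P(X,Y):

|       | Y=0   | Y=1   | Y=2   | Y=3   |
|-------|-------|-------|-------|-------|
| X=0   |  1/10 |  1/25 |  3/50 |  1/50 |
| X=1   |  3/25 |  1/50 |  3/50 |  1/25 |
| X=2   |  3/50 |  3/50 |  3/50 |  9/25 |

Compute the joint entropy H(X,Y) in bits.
3.0448 bits

H(X,Y) = -Σ_{x,y} P(x,y) log₂ P(x,y). Per-cell terms -P(x,y)·log₂P(x,y):
  X=0: 0.3322, 0.1858, 0.2435, 0.1129
  X=1: 0.3671, 0.1129, 0.2435, 0.1858
  X=2: 0.2435, 0.2435, 0.2435, 0.5306
Sum of the 12 terms: H(X,Y) = 3.0448 bits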